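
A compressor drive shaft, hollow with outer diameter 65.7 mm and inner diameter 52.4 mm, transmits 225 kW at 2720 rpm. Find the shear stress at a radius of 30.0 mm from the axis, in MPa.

ω = 2π·2720/60 = 284.8 rad/s, so T = P/ω = 225×10³ / 284.8 = 789.9 N·m.
J = π(d_o⁴ − d_i⁴)/32 = π(0.0657⁴ − 0.0524⁴)/32 = 1.089×10^-6 m⁴.
Shear stress varies linearly with radius: τ = T·r/J = 789.9 × 0.0300 / 1.089×10^-6 = 2.176×10^7 Pa.

21.8 MPa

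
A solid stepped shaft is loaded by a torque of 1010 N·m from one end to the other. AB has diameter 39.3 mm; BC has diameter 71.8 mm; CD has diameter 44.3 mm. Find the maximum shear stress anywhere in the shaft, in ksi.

12.3 ksi

Under the same torque, τ_max = 16T/(πd³) is largest where d is smallest — segment AB (d = 39.3 mm).
τ_max = 16·1010/(π·(0.0393)³) = 8.474×10^7 Pa.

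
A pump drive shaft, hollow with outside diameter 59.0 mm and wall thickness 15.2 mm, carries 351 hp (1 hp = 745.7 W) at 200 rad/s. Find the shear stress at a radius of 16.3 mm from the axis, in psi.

ω = 200 rad/s, so T = P/ω = 351×745.7 / 200.0 = 1309 N·m.
J = π(d_o⁴ − d_i⁴)/32 = π(0.0590⁴ − 0.0286⁴)/32 = 1.124×10^-6 m⁴.
Shear stress varies linearly with radius: τ = T·r/J = 1309 × 0.0163 / 1.124×10^-6 = 1.898×10^7 Pa.

2750 psi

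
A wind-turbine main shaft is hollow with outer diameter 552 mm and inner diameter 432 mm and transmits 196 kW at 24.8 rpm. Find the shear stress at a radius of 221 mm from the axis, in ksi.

ω = 2π·24.8/60 = 2.597 rad/s, so T = P/ω = 196×10³ / 2.597 = 75470 N·m.
J = π(d_o⁴ − d_i⁴)/32 = π(0.552⁴ − 0.432⁴)/32 = 5.696×10^-3 m⁴.
Shear stress varies linearly with radius: τ = T·r/J = 75470 × 0.221 / 5.696×10^-3 = 2.928×10^6 Pa.

0.425 ksi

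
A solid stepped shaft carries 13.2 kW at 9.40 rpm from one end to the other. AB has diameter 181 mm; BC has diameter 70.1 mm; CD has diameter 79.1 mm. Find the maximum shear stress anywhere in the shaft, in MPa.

ω = 2π·9.40/60 = 0.9844 rad/s, so T = P/ω = 13.2×10³ / 0.9844 = 13410 N·m.
Under the same torque, τ_max = 16T/(πd³) is largest where d is smallest — segment BC (d = 70.1 mm).
τ_max = 16·13410/(π·(0.0701)³) = 1.983×10^8 Pa.

198 MPa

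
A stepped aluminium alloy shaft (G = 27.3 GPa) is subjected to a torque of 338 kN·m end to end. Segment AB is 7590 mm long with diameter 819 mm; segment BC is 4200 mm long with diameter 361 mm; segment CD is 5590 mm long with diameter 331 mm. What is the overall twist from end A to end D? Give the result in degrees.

J_AB = π(0.819)⁴/32 = 0.0442 m⁴; J_BC = π(0.361)⁴/32 = 1.67×10^-3 m⁴; J_CD = π(0.331)⁴/32 = 1.18×10^-3 m⁴.
θ = (T/G)·Σ L_i/J_i = (338000/27.3×10⁹)·(7.59/0.0442 + 4.20/1.67×10^-3 + 5.59/1.18×10^-3) = 0.09204 rad.

5.27°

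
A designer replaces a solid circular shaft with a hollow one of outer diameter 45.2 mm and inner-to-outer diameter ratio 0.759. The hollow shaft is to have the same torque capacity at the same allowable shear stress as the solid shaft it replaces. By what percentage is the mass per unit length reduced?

44.5 %

Equal τ_max and T ⇒ the solid shaft needs d_s³ = d_o³(1−k⁴), so d_s = 45.2·(1−0.759⁴)^(1/3) = 39.51 mm.
Area ratio A_h/A_s = d_o²(1−k²)/d_s² = (1−k²)/(1−k⁴)^(2/3) = 0.5547.
Mass saving = 1 − 0.5547 = 44.5 %.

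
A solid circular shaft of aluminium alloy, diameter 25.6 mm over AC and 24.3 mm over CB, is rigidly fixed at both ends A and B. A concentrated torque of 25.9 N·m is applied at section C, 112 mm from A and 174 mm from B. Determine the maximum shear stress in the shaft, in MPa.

Compatibility: T_A·a/J_AC = T_B·b/J_CB with T_A + T_B = T₀.
J_AC = 4.22×10^-8 m⁴, J_CB = 3.42×10^-8 m⁴, so T_A = T₀·(J_AC/a)/((J_AC/a)+(J_CB/b)) = 17.01 N·m, T_B = 8.889 N·m.
τ in each portion: τ_AC = 5.16×10^6 Pa, τ_CB = 3.16×10^6 Pa; maximum is in AC.
τ_max = T_AC·r/J = 17.01·0.0128/4.22×10^-8 = 5.164×10^6 Pa.

5.16 MPa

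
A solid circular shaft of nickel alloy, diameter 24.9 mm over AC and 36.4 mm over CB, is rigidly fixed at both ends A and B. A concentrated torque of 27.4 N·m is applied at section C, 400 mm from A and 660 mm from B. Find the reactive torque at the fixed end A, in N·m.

7.27 N·m

Compatibility: T_A·a/J_AC = T_B·b/J_CB with T_A + T_B = T₀.
J_AC = 3.77×10^-8 m⁴, J_CB = 1.72×10^-7 m⁴, so T_A = T₀·(J_AC/a)/((J_AC/a)+(J_CB/b)) = 7.272 N·m, T_B = 20.13 N·m.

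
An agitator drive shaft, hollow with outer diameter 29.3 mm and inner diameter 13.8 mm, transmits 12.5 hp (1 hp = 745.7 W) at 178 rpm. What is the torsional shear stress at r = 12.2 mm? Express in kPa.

88700 kPa

ω = 2π·178/60 = 18.64 rad/s, so T = P/ω = 12.5×745.7 / 18.64 = 500.1 N·m.
J = π(d_o⁴ − d_i⁴)/32 = π(0.0293⁴ − 0.0138⁴)/32 = 6.879×10^-8 m⁴.
Shear stress varies linearly with radius: τ = T·r/J = 500.1 × 0.0122 / 6.879×10^-8 = 8.868×10^7 Pa.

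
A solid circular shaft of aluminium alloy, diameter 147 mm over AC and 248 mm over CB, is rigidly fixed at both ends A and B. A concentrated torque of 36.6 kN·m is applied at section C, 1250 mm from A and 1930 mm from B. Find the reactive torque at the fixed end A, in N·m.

Compatibility: T_A·a/J_AC = T_B·b/J_CB with T_A + T_B = T₀.
J_AC = 4.58×10^-5 m⁴, J_CB = 3.71×10^-4 m⁴, so T_A = T₀·(J_AC/a)/((J_AC/a)+(J_CB/b)) = 5859 N·m, T_B = 30740 N·m.

5860 N·m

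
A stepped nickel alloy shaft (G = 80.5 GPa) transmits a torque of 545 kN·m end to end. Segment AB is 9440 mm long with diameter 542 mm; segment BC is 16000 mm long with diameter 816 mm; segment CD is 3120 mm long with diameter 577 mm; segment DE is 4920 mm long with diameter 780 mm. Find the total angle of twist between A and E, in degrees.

J_AB = π(0.542)⁴/32 = 8.47×10^-3 m⁴; J_BC = π(0.816)⁴/32 = 0.0435 m⁴; J_CD = π(0.577)⁴/32 = 0.0109 m⁴; J_DE = π(0.780)⁴/32 = 0.0363 m⁴.
θ = (T/G)·Σ L_i/J_i = (545000/80.5×10⁹)·(9.44/8.47×10^-3 + 16.0/0.0435 + 3.12/0.0109 + 4.92/0.0363) = 0.01289 rad.

0.739°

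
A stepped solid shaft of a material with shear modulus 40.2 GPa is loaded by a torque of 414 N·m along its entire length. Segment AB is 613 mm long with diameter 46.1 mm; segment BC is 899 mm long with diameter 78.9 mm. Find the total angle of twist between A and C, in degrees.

0.955°

J_AB = π(0.0461)⁴/32 = 4.43×10^-7 m⁴; J_BC = π(0.0789)⁴/32 = 3.80×10^-6 m⁴.
θ = (T/G)·Σ L_i/J_i = (414.0/40.2×10⁹)·(0.613/4.43×10^-7 + 0.899/3.80×10^-6) = 0.01667 rad.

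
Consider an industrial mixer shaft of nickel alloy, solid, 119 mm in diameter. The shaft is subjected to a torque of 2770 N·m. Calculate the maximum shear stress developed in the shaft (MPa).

8.37 MPa

J = πd⁴/32 = π(0.119)⁴/32 = 1.969×10^-5 m⁴.
τ_max = T·r/J = 2770 × 0.0595 / 1.969×10^-5 = 8.372×10^6 Pa.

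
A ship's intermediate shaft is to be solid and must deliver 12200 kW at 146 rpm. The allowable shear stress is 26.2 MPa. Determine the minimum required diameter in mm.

ω = 2π·146/60 = 15.29 rad/s, so T = P/ω = 12200×10³ / 15.29 = 798000 N·m.
For a solid shaft τ_max = 16T/(πd³), so d = (16T/(π τ_allow))^(1/3) = (16·798000/(π·2.62×10^7))^(1/3) = 0.5373 m.

537 mm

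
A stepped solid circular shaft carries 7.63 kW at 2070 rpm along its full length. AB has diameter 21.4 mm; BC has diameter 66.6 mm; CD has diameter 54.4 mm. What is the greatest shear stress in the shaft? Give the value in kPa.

ω = 2π·2070/60 = 216.8 rad/s, so T = P/ω = 7.63×10³ / 216.8 = 35.20 N·m.
Under the same torque, τ_max = 16T/(πd³) is largest where d is smallest — segment AB (d = 21.4 mm).
τ_max = 16·35.20/(π·(0.0214)³) = 1.829×10^7 Pa.

18300 kPa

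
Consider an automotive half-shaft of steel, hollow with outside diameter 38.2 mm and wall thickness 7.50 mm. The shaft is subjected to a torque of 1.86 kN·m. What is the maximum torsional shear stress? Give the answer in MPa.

J = π(d_o⁴ − d_i⁴)/32 = π(0.0382⁴ − 0.0232⁴)/32 = 1.806×10^-7 m⁴.
τ_max = T·r/J = 1860 × 0.0191 / 1.806×10^-7 = 1.967×10^8 Pa.

197 MPa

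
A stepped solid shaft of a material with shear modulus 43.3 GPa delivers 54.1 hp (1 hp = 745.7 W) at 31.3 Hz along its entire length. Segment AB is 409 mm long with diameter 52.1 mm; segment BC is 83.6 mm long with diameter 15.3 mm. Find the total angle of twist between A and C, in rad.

0.0763 rad

ω = 2π·31.3 = 196.7 rad/s, so T = P/ω = 54.1×745.7 / 196.7 = 205.1 N·m.
J_AB = π(0.0521)⁴/32 = 7.23×10^-7 m⁴; J_BC = π(0.0153)⁴/32 = 5.38×10^-9 m⁴.
θ = (T/G)·Σ L_i/J_i = (205.1/43.3×10⁹)·(0.409/7.23×10^-7 + 0.0836/5.38×10^-9) = 0.07630 rad.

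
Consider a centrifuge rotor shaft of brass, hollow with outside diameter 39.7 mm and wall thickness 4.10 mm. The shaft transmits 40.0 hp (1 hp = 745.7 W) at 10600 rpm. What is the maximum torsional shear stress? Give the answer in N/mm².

ω = 2π·10600/60 = 1110 rad/s, so T = P/ω = 40.0×745.7 / 1110 = 26.87 N·m.
J = π(d_o⁴ − d_i⁴)/32 = π(0.0397⁴ − 0.0315⁴)/32 = 1.472×10^-7 m⁴.
τ_max = T·r/J = 26.87 × 0.0199 / 1.472×10^-7 = 3.623×10^6 Pa.

3.62 N/mm²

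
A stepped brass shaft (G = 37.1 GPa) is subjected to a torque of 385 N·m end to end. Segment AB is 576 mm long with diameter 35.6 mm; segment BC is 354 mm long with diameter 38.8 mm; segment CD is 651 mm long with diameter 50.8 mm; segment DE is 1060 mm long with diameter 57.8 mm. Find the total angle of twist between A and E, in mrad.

74.8 mrad

J_AB = π(0.0356)⁴/32 = 1.58×10^-7 m⁴; J_BC = π(0.0388)⁴/32 = 2.22×10^-7 m⁴; J_CD = π(0.0508)⁴/32 = 6.54×10^-7 m⁴; J_DE = π(0.0578)⁴/32 = 1.10×10^-6 m⁴.
θ = (T/G)·Σ L_i/J_i = (385.0/37.1×10⁹)·(0.576/1.58×10^-7 + 0.354/2.22×10^-7 + 0.651/6.54×10^-7 + 1.06/1.10×10^-6) = 0.07479 rad.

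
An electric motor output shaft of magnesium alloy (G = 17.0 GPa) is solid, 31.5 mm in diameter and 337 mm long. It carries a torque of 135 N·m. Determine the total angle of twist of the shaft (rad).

0.0277 rad

J = πd⁴/32 = π(0.0315)⁴/32 = 9.666×10^-8 m⁴.
θ = T·L/(G·J) = 135.0 × 0.337 / (17.0×10⁹ × 9.666×10^-8) = 0.02769 rad.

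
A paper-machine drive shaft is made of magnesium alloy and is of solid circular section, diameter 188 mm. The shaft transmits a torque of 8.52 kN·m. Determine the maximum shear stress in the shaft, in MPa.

6.53 MPa

J = πd⁴/32 = π(0.188)⁴/32 = 1.226×10^-4 m⁴.
τ_max = T·r/J = 8520 × 0.0940 / 1.226×10^-4 = 6.530×10^6 Pa.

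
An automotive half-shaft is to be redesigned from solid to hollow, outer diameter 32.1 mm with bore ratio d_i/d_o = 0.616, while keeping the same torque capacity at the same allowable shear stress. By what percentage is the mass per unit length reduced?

Equal τ_max and T ⇒ the solid shaft needs d_s³ = d_o³(1−k⁴), so d_s = 32.1·(1−0.616⁴)^(1/3) = 30.48 mm.
Area ratio A_h/A_s = d_o²(1−k²)/d_s² = (1−k²)/(1−k⁴)^(2/3) = 0.6883.
Mass saving = 1 − 0.6883 = 31.2 %.

31.2 %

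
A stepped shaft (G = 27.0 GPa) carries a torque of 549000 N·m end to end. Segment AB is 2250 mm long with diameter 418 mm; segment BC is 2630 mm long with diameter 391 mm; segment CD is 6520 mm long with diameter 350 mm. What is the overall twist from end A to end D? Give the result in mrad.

J_AB = π(0.418)⁴/32 = 3.00×10^-3 m⁴; J_BC = π(0.391)⁴/32 = 2.29×10^-3 m⁴; J_CD = π(0.350)⁴/32 = 1.47×10^-3 m⁴.
θ = (T/G)·Σ L_i/J_i = (549000/27.0×10⁹)·(2.25/3.00×10^-3 + 2.63/2.29×10^-3 + 6.52/1.47×10^-3) = 0.1286 rad.

129 mrad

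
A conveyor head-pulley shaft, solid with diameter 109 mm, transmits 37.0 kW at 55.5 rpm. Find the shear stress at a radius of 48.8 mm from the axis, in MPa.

22.4 MPa

ω = 2π·55.5/60 = 5.812 rad/s, so T = P/ω = 37.0×10³ / 5.812 = 6366 N·m.
J = πd⁴/32 = π(0.109)⁴/32 = 1.386×10^-5 m⁴.
Shear stress varies linearly with radius: τ = T·r/J = 6366 × 0.0488 / 1.386×10^-5 = 2.242×10^7 Pa.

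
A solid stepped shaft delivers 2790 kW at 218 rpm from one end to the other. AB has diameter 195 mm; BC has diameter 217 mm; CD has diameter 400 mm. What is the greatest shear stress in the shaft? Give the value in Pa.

8.39e7 Pa

ω = 2π·218/60 = 22.83 rad/s, so T = P/ω = 2790×10³ / 22.83 = 122200 N·m.
Under the same torque, τ_max = 16T/(πd³) is largest where d is smallest — segment AB (d = 195 mm).
τ_max = 16·122200/(π·(0.195)³) = 8.394×10^7 Pa.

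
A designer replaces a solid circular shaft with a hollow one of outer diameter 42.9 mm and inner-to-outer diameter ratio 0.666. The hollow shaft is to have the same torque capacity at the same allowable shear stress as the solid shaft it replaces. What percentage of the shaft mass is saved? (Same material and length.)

35.6 %

Equal τ_max and T ⇒ the solid shaft needs d_s³ = d_o³(1−k⁴), so d_s = 42.9·(1−0.666⁴)^(1/3) = 39.88 mm.
Area ratio A_h/A_s = d_o²(1−k²)/d_s² = (1−k²)/(1−k⁴)^(2/3) = 0.6439.
Mass saving = 1 − 0.6439 = 35.6 %.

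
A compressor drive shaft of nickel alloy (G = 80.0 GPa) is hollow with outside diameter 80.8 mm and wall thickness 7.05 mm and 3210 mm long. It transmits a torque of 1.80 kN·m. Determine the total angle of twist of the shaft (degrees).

J = π(d_o⁴ − d_i⁴)/32 = π(0.0808⁴ − 0.0667⁴)/32 = 2.241×10^-6 m⁴.
θ = T·L/(G·J) = 1800 × 3.21 / (80.0×10⁹ × 2.241×10^-6) = 0.03222 rad.

1.85°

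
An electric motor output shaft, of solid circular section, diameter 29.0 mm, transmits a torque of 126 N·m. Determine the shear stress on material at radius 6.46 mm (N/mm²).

11.7 N/mm²

J = πd⁴/32 = π(0.0290)⁴/32 = 6.944×10^-8 m⁴.
Shear stress varies linearly with radius: τ = T·r/J = 126.0 × 0.00646 / 6.944×10^-8 = 1.172×10^7 Pa.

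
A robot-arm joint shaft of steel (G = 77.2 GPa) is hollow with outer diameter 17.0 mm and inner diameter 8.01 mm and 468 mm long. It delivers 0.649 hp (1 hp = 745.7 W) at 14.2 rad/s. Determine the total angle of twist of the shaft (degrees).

1.52°

ω = 14.2 rad/s, so T = P/ω = 0.649×745.7 / 14.20 = 34.08 N·m.
J = π(d_o⁴ − d_i⁴)/32 = π(0.0170⁴ − 0.00801⁴)/32 = 7.796×10^-9 m⁴.
θ = T·L/(G·J) = 34.08 × 0.468 / (77.2×10⁹ × 7.796×10^-9) = 0.02650 rad.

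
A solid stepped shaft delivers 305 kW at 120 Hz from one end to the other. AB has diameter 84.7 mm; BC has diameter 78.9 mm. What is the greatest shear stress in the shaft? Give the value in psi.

608 psi

ω = 2π·120 = 754.0 rad/s, so T = P/ω = 305×10³ / 754.0 = 404.5 N·m.
Under the same torque, τ_max = 16T/(πd³) is largest where d is smallest — segment BC (d = 78.9 mm).
τ_max = 16·404.5/(π·(0.0789)³) = 4.194×10^6 Pa.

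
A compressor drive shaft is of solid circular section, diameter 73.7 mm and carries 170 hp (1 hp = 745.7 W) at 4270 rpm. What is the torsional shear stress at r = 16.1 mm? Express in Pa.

1.58e6 Pa

ω = 2π·4270/60 = 447.2 rad/s, so T = P/ω = 170×745.7 / 447.2 = 283.5 N·m.
J = πd⁴/32 = π(0.0737)⁴/32 = 2.896×10^-6 m⁴.
Shear stress varies linearly with radius: τ = T·r/J = 283.5 × 0.0161 / 2.896×10^-6 = 1.576×10^6 Pa.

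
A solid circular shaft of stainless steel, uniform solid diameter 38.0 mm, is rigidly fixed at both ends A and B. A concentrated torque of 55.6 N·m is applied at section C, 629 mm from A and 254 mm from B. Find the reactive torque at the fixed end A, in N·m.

With uniform GJ and both ends fixed, compatibility θ_AC = θ_CB gives T_A·a = T_B·b, together with T_A + T_B = T₀.
T_A = T₀·b/(a+b) = 55.60·254/883.0 = 15.99 N·m; T_B = 39.61 N·m.

16.0 N·m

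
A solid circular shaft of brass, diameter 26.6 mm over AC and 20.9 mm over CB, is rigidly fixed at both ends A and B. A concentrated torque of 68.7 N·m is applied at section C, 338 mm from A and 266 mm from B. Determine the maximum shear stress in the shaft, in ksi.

1.82 ksi

Compatibility: T_A·a/J_AC = T_B·b/J_CB with T_A + T_B = T₀.
J_AC = 4.92×10^-8 m⁴, J_CB = 1.87×10^-8 m⁴, so T_A = T₀·(J_AC/a)/((J_AC/a)+(J_CB/b)) = 46.29 N·m, T_B = 22.41 N·m.
τ in each portion: τ_AC = 1.25×10^7 Pa, τ_CB = 1.25×10^7 Pa; maximum is in AC.
τ_max = T_AC·r/J = 46.29·0.0133/4.92×10^-8 = 1.252×10^7 Pa.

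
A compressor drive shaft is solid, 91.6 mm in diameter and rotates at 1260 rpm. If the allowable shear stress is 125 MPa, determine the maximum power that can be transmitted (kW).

J = πd⁴/32 = π(0.0916)⁴/32 = 6.912×10^-6 m⁴.
T_max = τ_allow·J/r = 1.25×10^8 × 6.912×10^-6 / 0.0458 = 18860 N·m.
ω = 2π·1260/60 = 131.9 rad/s, so P_max = T_max·ω = 2.489×10^6 W.

2490 kW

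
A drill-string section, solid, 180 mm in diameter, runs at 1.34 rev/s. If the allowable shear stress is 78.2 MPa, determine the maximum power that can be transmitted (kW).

J = πd⁴/32 = π(0.180)⁴/32 = 1.031×10^-4 m⁴.
T_max = τ_allow·J/r = 7.82×10^7 × 1.031×10^-4 / 0.0900 = 89550 N·m.
ω = 2π·1.34 = 8.419 rad/s, so P_max = T_max·ω = 7.539×10^5 W.

754 kW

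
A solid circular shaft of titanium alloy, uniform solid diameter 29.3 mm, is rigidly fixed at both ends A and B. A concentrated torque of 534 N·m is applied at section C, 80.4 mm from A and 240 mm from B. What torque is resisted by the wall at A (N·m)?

With uniform GJ and both ends fixed, compatibility θ_AC = θ_CB gives T_A·a = T_B·b, together with T_A + T_B = T₀.
T_A = T₀·b/(a+b) = 534.0·240/320.4 = 400.0 N·m; T_B = 134.0 N·m.

400 N·m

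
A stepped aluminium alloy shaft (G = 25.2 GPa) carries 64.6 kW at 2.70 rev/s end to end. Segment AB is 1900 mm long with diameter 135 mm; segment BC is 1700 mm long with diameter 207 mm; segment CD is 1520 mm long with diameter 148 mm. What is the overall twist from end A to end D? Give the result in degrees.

ω = 2π·2.70 = 16.96 rad/s, so T = P/ω = 64.6×10³ / 16.96 = 3808 N·m.
J_AB = π(0.135)⁴/32 = 3.26×10^-5 m⁴; J_BC = π(0.207)⁴/32 = 1.80×10^-4 m⁴; J_CD = π(0.148)⁴/32 = 4.71×10^-5 m⁴.
θ = (T/G)·Σ L_i/J_i = (3808/25.2×10⁹)·(1.90/3.26×10^-5 + 1.70/1.80×10^-4 + 1.52/4.71×10^-5) = 0.01511 rad.

0.866°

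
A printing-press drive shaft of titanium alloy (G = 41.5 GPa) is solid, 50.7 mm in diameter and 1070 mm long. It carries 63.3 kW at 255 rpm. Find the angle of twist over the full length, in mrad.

94.2 mrad

ω = 2π·255/60 = 26.70 rad/s, so T = P/ω = 63.3×10³ / 26.70 = 2370 N·m.
J = πd⁴/32 = π(0.0507)⁴/32 = 6.487×10^-7 m⁴.
θ = T·L/(G·J) = 2370 × 1.07 / (41.5×10⁹ × 6.487×10^-7) = 0.09422 rad.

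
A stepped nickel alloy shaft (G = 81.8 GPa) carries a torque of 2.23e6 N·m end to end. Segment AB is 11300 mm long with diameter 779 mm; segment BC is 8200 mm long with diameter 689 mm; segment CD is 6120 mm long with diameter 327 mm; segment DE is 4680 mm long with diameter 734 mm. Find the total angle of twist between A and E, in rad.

0.172 rad

J_AB = π(0.779)⁴/32 = 0.0362 m⁴; J_BC = π(0.689)⁴/32 = 0.0221 m⁴; J_CD = π(0.327)⁴/32 = 1.12×10^-3 m⁴; J_DE = π(0.734)⁴/32 = 0.0285 m⁴.
θ = (T/G)·Σ L_i/J_i = (2.230e6/81.8×10⁹)·(11.3/0.0362 + 8.20/0.0221 + 6.12/1.12×10^-3 + 4.68/0.0285) = 0.1717 rad.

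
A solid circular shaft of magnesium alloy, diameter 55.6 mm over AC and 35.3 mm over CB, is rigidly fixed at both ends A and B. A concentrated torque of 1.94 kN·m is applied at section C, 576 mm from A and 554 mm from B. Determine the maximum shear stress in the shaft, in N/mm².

Compatibility: T_A·a/J_AC = T_B·b/J_CB with T_A + T_B = T₀.
J_AC = 9.38×10^-7 m⁴, J_CB = 1.52×10^-7 m⁴, so T_A = T₀·(J_AC/a)/((J_AC/a)+(J_CB/b)) = 1660 N·m, T_B = 280.4 N·m.
τ in each portion: τ_AC = 4.92×10^7 Pa, τ_CB = 3.25×10^7 Pa; maximum is in AC.
τ_max = T_AC·r/J = 1660·0.0278/9.38×10^-7 = 4.918×10^7 Pa.

49.2 N/mm²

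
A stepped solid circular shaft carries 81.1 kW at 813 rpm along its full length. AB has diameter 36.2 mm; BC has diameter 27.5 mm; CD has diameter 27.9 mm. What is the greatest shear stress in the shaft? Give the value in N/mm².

233 N/mm²

ω = 2π·813/60 = 85.14 rad/s, so T = P/ω = 81.1×10³ / 85.14 = 952.6 N·m.
Under the same torque, τ_max = 16T/(πd³) is largest where d is smallest — segment BC (d = 27.5 mm).
τ_max = 16·952.6/(π·(0.0275)³) = 2.333×10^8 Pa.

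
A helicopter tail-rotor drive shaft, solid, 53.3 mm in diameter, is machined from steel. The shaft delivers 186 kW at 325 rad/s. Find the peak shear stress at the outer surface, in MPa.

ω = 325 rad/s, so T = P/ω = 186×10³ / 325.0 = 572.3 N·m.
J = πd⁴/32 = π(0.0533)⁴/32 = 7.923×10^-7 m⁴.
τ_max = T·r/J = 572.3 × 0.0267 / 7.923×10^-7 = 1.925×10^7 Pa.

19.2 MPa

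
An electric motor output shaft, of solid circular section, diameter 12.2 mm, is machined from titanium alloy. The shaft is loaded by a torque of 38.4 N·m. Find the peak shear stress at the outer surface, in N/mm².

108 N/mm²

J = πd⁴/32 = π(0.0122)⁴/32 = 2.175×10^-9 m⁴.
τ_max = T·r/J = 38.40 × 0.00610 / 2.175×10^-9 = 1.077×10^8 Pa.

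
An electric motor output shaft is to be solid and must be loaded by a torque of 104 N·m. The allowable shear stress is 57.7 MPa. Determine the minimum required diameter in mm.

For a solid shaft τ_max = 16T/(πd³), so d = (16T/(π τ_allow))^(1/3) = (16·104.0/(π·5.77×10^7))^(1/3) = 0.02094 m.

20.9 mm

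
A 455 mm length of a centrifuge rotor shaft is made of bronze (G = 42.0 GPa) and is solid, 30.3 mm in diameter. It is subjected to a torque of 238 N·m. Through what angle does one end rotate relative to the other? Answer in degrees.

J = πd⁴/32 = π(0.0303)⁴/32 = 8.275×10^-8 m⁴.
θ = T·L/(G·J) = 238.0 × 0.455 / (42.0×10⁹ × 8.275×10^-8) = 0.03116 rad.

1.79°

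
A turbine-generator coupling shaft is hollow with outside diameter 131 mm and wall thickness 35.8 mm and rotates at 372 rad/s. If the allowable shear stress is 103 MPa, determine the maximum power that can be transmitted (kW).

J = π(d_o⁴ − d_i⁴)/32 = π(0.131⁴ − 0.0594⁴)/32 = 2.769×10^-5 m⁴.
T_max = τ_allow·J/r = 1.03×10^8 × 2.769×10^-5 / 0.0655 = 43540 N·m.
ω = 372 rad/s, so P_max = T_max·ω = 1.620×10^7 W.

16200 kW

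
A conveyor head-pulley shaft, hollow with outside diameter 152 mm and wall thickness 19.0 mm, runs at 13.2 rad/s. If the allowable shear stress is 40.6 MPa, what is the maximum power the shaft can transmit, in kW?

J = π(d_o⁴ − d_i⁴)/32 = π(0.152⁴ − 0.114⁴)/32 = 3.582×10^-5 m⁴.
T_max = τ_allow·J/r = 4.06×10^7 × 3.582×10^-5 / 0.0760 = 19140 N·m.
ω = 13.2 rad/s, so P_max = T_max·ω = 2.526×10^5 W.

253 kW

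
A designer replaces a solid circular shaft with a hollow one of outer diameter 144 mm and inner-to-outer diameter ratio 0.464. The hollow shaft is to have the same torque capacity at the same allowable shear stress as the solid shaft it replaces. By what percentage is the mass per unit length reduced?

Equal τ_max and T ⇒ the solid shaft needs d_s³ = d_o³(1−k⁴), so d_s = 144·(1−0.464⁴)^(1/3) = 141.7 mm.
Area ratio A_h/A_s = d_o²(1−k²)/d_s² = (1−k²)/(1−k⁴)^(2/3) = 0.8099.
Mass saving = 1 − 0.8099 = 19.0 %.

19.0 %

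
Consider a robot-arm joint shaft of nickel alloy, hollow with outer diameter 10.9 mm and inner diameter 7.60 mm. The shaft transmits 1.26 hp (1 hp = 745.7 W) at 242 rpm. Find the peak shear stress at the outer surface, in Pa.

1.91e8 Pa

ω = 2π·242/60 = 25.34 rad/s, so T = P/ω = 1.26×745.7 / 25.34 = 37.08 N·m.
J = π(d_o⁴ − d_i⁴)/32 = π(0.0109⁴ − 0.00760⁴)/32 = 1.058×10^-9 m⁴.
τ_max = T·r/J = 37.08 × 0.00545 / 1.058×10^-9 = 1.909×10^8 Pa.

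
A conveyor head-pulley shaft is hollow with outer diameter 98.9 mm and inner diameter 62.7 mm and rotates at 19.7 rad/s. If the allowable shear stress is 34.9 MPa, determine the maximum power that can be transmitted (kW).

109 kW

J = π(d_o⁴ − d_i⁴)/32 = π(0.0989⁴ − 0.0627⁴)/32 = 7.875×10^-6 m⁴.
T_max = τ_allow·J/r = 3.49×10^7 × 7.875×10^-6 / 0.0495 = 5558 N·m.
ω = 19.7 rad/s, so P_max = T_max·ω = 1.095×10^5 W.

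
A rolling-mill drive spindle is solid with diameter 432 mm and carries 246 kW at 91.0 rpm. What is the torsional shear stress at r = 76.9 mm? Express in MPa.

ω = 2π·91.0/60 = 9.529 rad/s, so T = P/ω = 246×10³ / 9.529 = 25810 N·m.
J = πd⁴/32 = π(0.432)⁴/32 = 3.419×10^-3 m⁴.
Shear stress varies linearly with radius: τ = T·r/J = 25810 × 0.0769 / 3.419×10^-3 = 5.806×10^5 Pa.

0.581 MPa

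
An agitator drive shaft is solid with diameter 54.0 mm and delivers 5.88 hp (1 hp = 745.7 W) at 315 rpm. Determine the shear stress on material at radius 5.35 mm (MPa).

0.852 MPa

ω = 2π·315/60 = 32.99 rad/s, so T = P/ω = 5.88×745.7 / 32.99 = 132.9 N·m.
J = πd⁴/32 = π(0.0540)⁴/32 = 8.348×10^-7 m⁴.
Shear stress varies linearly with radius: τ = T·r/J = 132.9 × 0.00535 / 8.348×10^-7 = 8.519×10^5 Pa.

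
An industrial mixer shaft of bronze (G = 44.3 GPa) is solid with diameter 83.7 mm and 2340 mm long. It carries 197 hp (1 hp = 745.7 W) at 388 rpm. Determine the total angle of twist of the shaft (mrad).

39.6 mrad

ω = 2π·388/60 = 40.63 rad/s, so T = P/ω = 197×745.7 / 40.63 = 3616 N·m.
J = πd⁴/32 = π(0.0837)⁴/32 = 4.818×10^-6 m⁴.
θ = T·L/(G·J) = 3616 × 2.34 / (44.3×10⁹ × 4.818×10^-6) = 0.03964 rad.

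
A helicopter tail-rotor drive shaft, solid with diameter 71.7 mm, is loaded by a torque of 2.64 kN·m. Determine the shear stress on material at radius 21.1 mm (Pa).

J = πd⁴/32 = π(0.0717)⁴/32 = 2.595×10^-6 m⁴.
Shear stress varies linearly with radius: τ = T·r/J = 2640 × 0.0211 / 2.595×10^-6 = 2.147×10^7 Pa.

2.15e7 Pa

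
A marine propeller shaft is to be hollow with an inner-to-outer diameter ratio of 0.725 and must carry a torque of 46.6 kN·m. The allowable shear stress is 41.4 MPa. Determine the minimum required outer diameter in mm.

For a hollow shaft with d_i/d_o = 0.725: τ_max = 16T/(π d_o³ (1−k⁴)), so d_o = [16T/(π τ_allow (1−k⁴))]^(1/3) = [16·46600/(π·4.14×10^7·0.7237)]^(1/3) = 0.1993 m.

199 mm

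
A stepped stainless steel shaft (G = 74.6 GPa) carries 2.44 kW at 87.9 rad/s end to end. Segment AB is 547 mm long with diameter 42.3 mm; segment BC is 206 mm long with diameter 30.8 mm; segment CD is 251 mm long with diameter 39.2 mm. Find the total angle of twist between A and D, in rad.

ω = 87.9 rad/s, so T = P/ω = 2.44×10³ / 87.90 = 27.76 N·m.
J_AB = π(0.0423)⁴/32 = 3.14×10^-7 m⁴; J_BC = π(0.0308)⁴/32 = 8.83×10^-8 m⁴; J_CD = π(0.0392)⁴/32 = 2.32×10^-7 m⁴.
θ = (T/G)·Σ L_i/J_i = (27.76/74.6×10⁹)·(0.547/3.14×10^-7 + 0.206/8.83×10^-8 + 0.251/2.32×10^-7) = 1.918×10^-3 rad.

0.00192 rad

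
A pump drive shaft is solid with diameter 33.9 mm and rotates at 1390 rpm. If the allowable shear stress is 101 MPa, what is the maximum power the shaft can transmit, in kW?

112 kW

J = πd⁴/32 = π(0.0339)⁴/32 = 1.297×10^-7 m⁴.
T_max = τ_allow·J/r = 1.01×10^8 × 1.297×10^-7 / 0.0169 = 772.6 N·m.
ω = 2π·1390/60 = 145.6 rad/s, so P_max = T_max·ω = 1.125×10^5 W.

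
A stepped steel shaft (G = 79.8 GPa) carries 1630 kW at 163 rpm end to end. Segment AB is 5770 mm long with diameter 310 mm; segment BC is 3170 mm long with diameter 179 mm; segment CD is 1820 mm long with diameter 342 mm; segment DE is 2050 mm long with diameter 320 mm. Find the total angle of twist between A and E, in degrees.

2.82°

ω = 2π·163/60 = 17.07 rad/s, so T = P/ω = 1630×10³ / 17.07 = 95490 N·m.
J_AB = π(0.310)⁴/32 = 9.07×10^-4 m⁴; J_BC = π(0.179)⁴/32 = 1.01×10^-4 m⁴; J_CD = π(0.342)⁴/32 = 1.34×10^-3 m⁴; J_DE = π(0.320)⁴/32 = 1.03×10^-3 m⁴.
θ = (T/G)·Σ L_i/J_i = (95490/79.8×10⁹)·(5.77/9.07×10^-4 + 3.17/1.01×10^-4 + 1.82/1.34×10^-3 + 2.05/1.03×10^-3) = 0.04926 rad.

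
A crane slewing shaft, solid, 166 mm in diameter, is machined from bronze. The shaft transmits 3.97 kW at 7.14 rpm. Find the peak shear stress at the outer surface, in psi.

857 psi

ω = 2π·7.14/60 = 0.7477 rad/s, so T = P/ω = 3.97×10³ / 0.7477 = 5310 N·m.
J = πd⁴/32 = π(0.166)⁴/32 = 7.455×10^-5 m⁴.
τ_max = T·r/J = 5310 × 0.0830 / 7.455×10^-5 = 5.912×10^6 Pa.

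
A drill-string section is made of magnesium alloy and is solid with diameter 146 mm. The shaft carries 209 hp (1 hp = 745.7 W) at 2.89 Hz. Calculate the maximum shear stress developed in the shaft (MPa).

ω = 2π·2.89 = 18.16 rad/s, so T = P/ω = 209×745.7 / 18.16 = 8583 N·m.
J = πd⁴/32 = π(0.146)⁴/32 = 4.461×10^-5 m⁴.
τ_max = T·r/J = 8583 × 0.0730 / 4.461×10^-5 = 1.405×10^7 Pa.

14.0 MPa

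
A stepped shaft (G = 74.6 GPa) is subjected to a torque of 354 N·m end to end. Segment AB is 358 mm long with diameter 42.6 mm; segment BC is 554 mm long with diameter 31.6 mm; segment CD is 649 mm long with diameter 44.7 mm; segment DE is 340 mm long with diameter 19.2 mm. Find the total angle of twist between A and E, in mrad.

161 mrad

J_AB = π(0.0426)⁴/32 = 3.23×10^-7 m⁴; J_BC = π(0.0316)⁴/32 = 9.79×10^-8 m⁴; J_CD = π(0.0447)⁴/32 = 3.92×10^-7 m⁴; J_DE = π(0.0192)⁴/32 = 1.33×10^-8 m⁴.
θ = (T/G)·Σ L_i/J_i = (354.0/74.6×10⁹)·(0.358/3.23×10^-7 + 0.554/9.79×10^-8 + 0.649/3.92×10^-7 + 0.340/1.33×10^-8) = 0.1609 rad.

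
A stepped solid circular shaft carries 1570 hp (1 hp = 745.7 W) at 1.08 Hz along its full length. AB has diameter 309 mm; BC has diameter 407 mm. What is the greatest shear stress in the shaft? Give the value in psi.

ω = 2π·1.08 = 6.786 rad/s, so T = P/ω = 1570×745.7 / 6.786 = 172500 N·m.
Under the same torque, τ_max = 16T/(πd³) is largest where d is smallest — segment AB (d = 309 mm).
τ_max = 16·172500/(π·(0.309)³) = 2.978×10^7 Pa.

4320 psi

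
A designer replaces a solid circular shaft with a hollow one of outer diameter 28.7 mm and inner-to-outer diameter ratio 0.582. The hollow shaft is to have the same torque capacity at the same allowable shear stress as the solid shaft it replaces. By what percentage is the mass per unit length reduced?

28.3 %

Equal τ_max and T ⇒ the solid shaft needs d_s³ = d_o³(1−k⁴), so d_s = 28.7·(1−0.582⁴)^(1/3) = 27.56 mm.
Area ratio A_h/A_s = d_o²(1−k²)/d_s² = (1−k²)/(1−k⁴)^(2/3) = 0.7172.
Mass saving = 1 − 0.7172 = 28.3 %.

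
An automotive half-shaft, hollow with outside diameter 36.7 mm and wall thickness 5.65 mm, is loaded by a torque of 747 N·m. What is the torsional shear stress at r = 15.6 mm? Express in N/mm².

J = π(d_o⁴ − d_i⁴)/32 = π(0.0367⁴ − 0.0254⁴)/32 = 1.372×10^-7 m⁴.
Shear stress varies linearly with radius: τ = T·r/J = 747.0 × 0.0156 / 1.372×10^-7 = 8.491×10^7 Pa.

84.9 N/mm²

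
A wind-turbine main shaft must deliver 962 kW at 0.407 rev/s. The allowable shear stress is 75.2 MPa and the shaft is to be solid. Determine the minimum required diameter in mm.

ω = 2π·0.407 = 2.557 rad/s, so T = P/ω = 962×10³ / 2.557 = 376200 N·m.
For a solid shaft τ_max = 16T/(πd³), so d = (16T/(π τ_allow))^(1/3) = (16·376200/(π·7.52×10^7))^(1/3) = 0.2943 m.

294 mm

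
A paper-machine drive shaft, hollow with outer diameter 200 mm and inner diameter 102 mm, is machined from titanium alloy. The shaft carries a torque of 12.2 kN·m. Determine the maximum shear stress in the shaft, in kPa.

8330 kPa

J = π(d_o⁴ − d_i⁴)/32 = π(0.200⁴ − 0.102⁴)/32 = 1.465×10^-4 m⁴.
τ_max = T·r/J = 12200 × 0.100 / 1.465×10^-4 = 8.330×10^6 Pa.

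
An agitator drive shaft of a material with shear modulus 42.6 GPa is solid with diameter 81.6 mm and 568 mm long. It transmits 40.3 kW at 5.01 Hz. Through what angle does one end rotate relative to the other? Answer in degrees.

0.225°

ω = 2π·5.01 = 31.48 rad/s, so T = P/ω = 40.3×10³ / 31.48 = 1280 N·m.
J = πd⁴/32 = π(0.0816)⁴/32 = 4.353×10^-6 m⁴.
θ = T·L/(G·J) = 1280 × 0.568 / (42.6×10⁹ × 4.353×10^-6) = 3.922×10^-3 rad.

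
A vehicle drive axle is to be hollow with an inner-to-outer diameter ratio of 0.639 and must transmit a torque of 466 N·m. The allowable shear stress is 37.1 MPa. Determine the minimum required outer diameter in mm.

For a hollow shaft with d_i/d_o = 0.639: τ_max = 16T/(π d_o³ (1−k⁴)), so d_o = [16T/(π τ_allow (1−k⁴))]^(1/3) = [16·466.0/(π·3.71×10^7·0.8333)]^(1/3) = 0.04250 m.

42.5 mm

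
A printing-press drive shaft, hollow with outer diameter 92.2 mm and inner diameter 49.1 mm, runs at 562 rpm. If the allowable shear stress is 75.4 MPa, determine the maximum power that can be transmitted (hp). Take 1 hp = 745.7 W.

J = π(d_o⁴ − d_i⁴)/32 = π(0.0922⁴ − 0.0491⁴)/32 = 6.524×10^-6 m⁴.
T_max = τ_allow·J/r = 7.54×10^7 × 6.524×10^-6 / 0.0461 = 10670 N·m.
ω = 2π·562/60 = 58.85 rad/s, so P_max = T_max·ω = 6.280×10^5 W.

842 hp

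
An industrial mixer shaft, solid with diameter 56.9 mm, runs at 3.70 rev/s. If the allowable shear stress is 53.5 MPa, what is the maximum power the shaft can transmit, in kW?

J = πd⁴/32 = π(0.0569)⁴/32 = 1.029×10^-6 m⁴.
T_max = τ_allow·J/r = 5.35×10^7 × 1.029×10^-6 / 0.0284 = 1935 N·m.
ω = 2π·3.70 = 23.25 rad/s, so P_max = T_max·ω = 4.499×10^4 W.

45.0 kW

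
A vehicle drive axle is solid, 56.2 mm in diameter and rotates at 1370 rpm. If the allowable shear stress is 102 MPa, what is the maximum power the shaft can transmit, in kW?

J = πd⁴/32 = π(0.0562)⁴/32 = 9.794×10^-7 m⁴.
T_max = τ_allow·J/r = 1.02×10^8 × 9.794×10^-7 / 0.0281 = 3555 N·m.
ω = 2π·1370/60 = 143.5 rad/s, so P_max = T_max·ω = 5.100×10^5 W.

510 kW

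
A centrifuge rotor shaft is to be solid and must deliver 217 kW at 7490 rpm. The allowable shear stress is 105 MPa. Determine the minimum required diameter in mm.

23.8 mm

ω = 2π·7490/60 = 784.4 rad/s, so T = P/ω = 217×10³ / 784.4 = 276.7 N·m.
For a solid shaft τ_max = 16T/(πd³), so d = (16T/(π τ_allow))^(1/3) = (16·276.7/(π·1.05×10^8))^(1/3) = 0.02376 m.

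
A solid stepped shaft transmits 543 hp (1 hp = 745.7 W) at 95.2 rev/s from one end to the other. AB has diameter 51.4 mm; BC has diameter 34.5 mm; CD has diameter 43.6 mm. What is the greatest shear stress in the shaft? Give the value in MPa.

ω = 2π·95.2 = 598.2 rad/s, so T = P/ω = 543×745.7 / 598.2 = 676.9 N·m.
Under the same torque, τ_max = 16T/(πd³) is largest where d is smallest — segment BC (d = 34.5 mm).
τ_max = 16·676.9/(π·(0.0345)³) = 8.396×10^7 Pa.

84.0 MPa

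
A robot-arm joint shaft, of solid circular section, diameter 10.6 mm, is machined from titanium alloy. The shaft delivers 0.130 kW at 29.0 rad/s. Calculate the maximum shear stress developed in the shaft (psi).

ω = 29.0 rad/s, so T = P/ω = 0.130×10³ / 29.00 = 4.483 N·m.
J = πd⁴/32 = π(0.0106)⁴/32 = 1.239×10^-9 m⁴.
τ_max = T·r/J = 4.483 × 0.00530 / 1.239×10^-9 = 1.917×10^7 Pa.

2780 psi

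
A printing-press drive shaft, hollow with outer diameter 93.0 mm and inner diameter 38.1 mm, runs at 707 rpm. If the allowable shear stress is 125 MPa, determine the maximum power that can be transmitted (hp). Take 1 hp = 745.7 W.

1900 hp

J = π(d_o⁴ − d_i⁴)/32 = π(0.0930⁴ − 0.0381⁴)/32 = 7.137×10^-6 m⁴.
T_max = τ_allow·J/r = 1.25×10^8 × 7.137×10^-6 / 0.0465 = 19190 N·m.
ω = 2π·707/60 = 74.04 rad/s, so P_max = T_max·ω = 1.420×10^6 W.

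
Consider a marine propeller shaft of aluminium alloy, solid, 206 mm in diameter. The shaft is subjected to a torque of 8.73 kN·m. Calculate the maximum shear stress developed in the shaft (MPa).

5.09 MPa

J = πd⁴/32 = π(0.206)⁴/32 = 1.768×10^-4 m⁴.
τ_max = T·r/J = 8730 × 0.103 / 1.768×10^-4 = 5.086×10^6 Pa.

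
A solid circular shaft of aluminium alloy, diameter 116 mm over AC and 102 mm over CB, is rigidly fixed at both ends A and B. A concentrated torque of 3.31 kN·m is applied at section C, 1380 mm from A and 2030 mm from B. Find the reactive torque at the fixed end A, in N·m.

Compatibility: T_A·a/J_AC = T_B·b/J_CB with T_A + T_B = T₀.
J_AC = 1.78×10^-5 m⁴, J_CB = 1.06×10^-5 m⁴, so T_A = T₀·(J_AC/a)/((J_AC/a)+(J_CB/b)) = 2354 N·m, T_B = 956.5 N·m.

2350 N·m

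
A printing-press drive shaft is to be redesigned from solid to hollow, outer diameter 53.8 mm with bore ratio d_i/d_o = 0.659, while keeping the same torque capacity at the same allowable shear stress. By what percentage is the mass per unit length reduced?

35.0 %

Equal τ_max and T ⇒ the solid shaft needs d_s³ = d_o³(1−k⁴), so d_s = 53.8·(1−0.659⁴)^(1/3) = 50.18 mm.
Area ratio A_h/A_s = d_o²(1−k²)/d_s² = (1−k²)/(1−k⁴)^(2/3) = 0.6503.
Mass saving = 1 − 0.6503 = 35.0 %.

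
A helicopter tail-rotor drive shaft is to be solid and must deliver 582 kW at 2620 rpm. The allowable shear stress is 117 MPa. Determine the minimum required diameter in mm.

45.2 mm

ω = 2π·2620/60 = 274.4 rad/s, so T = P/ω = 582×10³ / 274.4 = 2121 N·m.
For a solid shaft τ_max = 16T/(πd³), so d = (16T/(π τ_allow))^(1/3) = (16·2121/(π·1.17×10^8))^(1/3) = 0.04520 m.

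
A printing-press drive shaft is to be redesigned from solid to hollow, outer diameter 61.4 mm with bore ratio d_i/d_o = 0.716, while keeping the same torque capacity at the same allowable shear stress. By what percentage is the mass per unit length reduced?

40.3 %

Equal τ_max and T ⇒ the solid shaft needs d_s³ = d_o³(1−k⁴), so d_s = 61.4·(1−0.716⁴)^(1/3) = 55.47 mm.
Area ratio A_h/A_s = d_o²(1−k²)/d_s² = (1−k²)/(1−k⁴)^(2/3) = 0.5972.
Mass saving = 1 − 0.5972 = 40.3 %.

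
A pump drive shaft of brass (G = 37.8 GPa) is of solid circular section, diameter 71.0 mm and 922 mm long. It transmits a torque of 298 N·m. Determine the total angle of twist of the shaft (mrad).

2.91 mrad

J = πd⁴/32 = π(0.0710)⁴/32 = 2.495×10^-6 m⁴.
θ = T·L/(G·J) = 298.0 × 0.922 / (37.8×10⁹ × 2.495×10^-6) = 2.914×10^-3 rad.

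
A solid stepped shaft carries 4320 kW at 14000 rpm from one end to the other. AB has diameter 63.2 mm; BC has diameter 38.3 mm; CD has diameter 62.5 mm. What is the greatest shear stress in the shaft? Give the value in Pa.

ω = 2π·14000/60 = 1466 rad/s, so T = P/ω = 4320×10³ / 1466 = 2947 N·m.
Under the same torque, τ_max = 16T/(πd³) is largest where d is smallest — segment BC (d = 38.3 mm).
τ_max = 16·2947/(π·(0.0383)³) = 2.671×10^8 Pa.

2.67e8 Pa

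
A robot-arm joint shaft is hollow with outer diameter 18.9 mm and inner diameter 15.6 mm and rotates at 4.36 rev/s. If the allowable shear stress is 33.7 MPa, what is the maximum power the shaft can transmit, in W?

656 W

J = π(d_o⁴ − d_i⁴)/32 = π(0.0189⁴ − 0.0156⁴)/32 = 6.713×10^-9 m⁴.
T_max = τ_allow·J/r = 3.37×10^7 × 6.713×10^-9 / 0.00945 = 23.94 N·m.
ω = 2π·4.36 = 27.39 rad/s, so P_max = T_max·ω = 655.8 W.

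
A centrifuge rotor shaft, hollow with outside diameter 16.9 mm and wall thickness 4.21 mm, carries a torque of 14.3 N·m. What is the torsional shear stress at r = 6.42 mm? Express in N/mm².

12.2 N/mm²

J = π(d_o⁴ − d_i⁴)/32 = π(0.0169⁴ − 0.00848⁴)/32 = 7.501×10^-9 m⁴.
Shear stress varies linearly with radius: τ = T·r/J = 14.30 × 0.00642 / 7.501×10^-9 = 1.224×10^7 Pa.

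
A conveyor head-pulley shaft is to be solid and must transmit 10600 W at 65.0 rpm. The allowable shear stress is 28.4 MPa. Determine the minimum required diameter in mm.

65.4 mm

ω = 2π·65.0/60 = 6.807 rad/s, so T = P/ω = 10600 / 6.807 = 1557 N·m.
For a solid shaft τ_max = 16T/(πd³), so d = (16T/(π τ_allow))^(1/3) = (16·1557/(π·2.84×10^7))^(1/3) = 0.06536 m.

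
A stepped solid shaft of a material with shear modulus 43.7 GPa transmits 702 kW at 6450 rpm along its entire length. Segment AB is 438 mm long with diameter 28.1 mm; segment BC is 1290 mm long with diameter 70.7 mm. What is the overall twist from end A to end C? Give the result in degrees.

10.5°

ω = 2π·6450/60 = 675.4 rad/s, so T = P/ω = 702×10³ / 675.4 = 1039 N·m.
J_AB = π(0.0281)⁴/32 = 6.12×10^-8 m⁴; J_BC = π(0.0707)⁴/32 = 2.45×10^-6 m⁴.
θ = (T/G)·Σ L_i/J_i = (1039/43.7×10⁹)·(0.438/6.12×10^-8 + 1.29/2.45×10^-6) = 0.1827 rad.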